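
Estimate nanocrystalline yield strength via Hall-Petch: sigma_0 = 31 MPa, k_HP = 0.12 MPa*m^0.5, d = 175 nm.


d = 175 nm = 1.75e-07 m
sqrt(d) = 0.00041833
Hall-Petch contribution = k / sqrt(d) = 0.12 / 0.00041833 = 286.9 MPa
sigma = sigma_0 + k/sqrt(d) = 31 + 286.9 = 317.9 MPa

317.9


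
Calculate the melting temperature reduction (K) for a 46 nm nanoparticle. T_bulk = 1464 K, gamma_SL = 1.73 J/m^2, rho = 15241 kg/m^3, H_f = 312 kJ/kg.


Radius R = 46/2 = 23 nm = 2.3e-08 m
Convert H_f = 312 kJ/kg = 312000 J/kg
dT = 2 * gamma_SL * T_bulk / (rho * H_f * R)
dT = 2 * 1.73 * 1464 / (15241 * 312000 * 2.3e-08)
dT = 46.3 K

46.3


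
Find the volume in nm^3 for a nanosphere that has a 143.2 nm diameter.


Radius r = 143.2/2 = 71.6 nm
Volume V = (4/3) * pi * r^3
V = (4/3) * pi * (71.6)^3
V = 1537544.44 nm^3

1537544.44


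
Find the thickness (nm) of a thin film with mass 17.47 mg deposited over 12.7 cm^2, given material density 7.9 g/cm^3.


Convert: m = 17.47 mg = 1.7470e-05 kg, A = 12.7 cm^2 = 1.2700e-03 m^2, rho = 7.9 g/cm^3 = 7900 kg/m^3
t = m / (A * rho)
t = 1.7470e-05 / (1.2700e-03 * 7900)
t = 1.7413e-06 m = 1741.3 nm

1741.3


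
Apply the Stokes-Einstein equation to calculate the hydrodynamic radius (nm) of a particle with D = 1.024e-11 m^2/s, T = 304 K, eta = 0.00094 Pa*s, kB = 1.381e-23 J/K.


Stokes-Einstein: R = kB*T / (6*pi*eta*D)
R = 1.381e-23 * 304 / (6 * pi * 0.00094 * 1.024e-11)
R = 2.31387e-08 m = 23.14 nm

23.14


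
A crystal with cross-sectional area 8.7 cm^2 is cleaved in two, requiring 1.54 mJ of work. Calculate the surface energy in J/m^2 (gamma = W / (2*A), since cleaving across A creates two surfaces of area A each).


Convert: A = 8.7 cm^2 = 0.00087 m^2, W = 1.54 mJ = 0.00154 J
Cleaving exposes two faces of area A, so total new surface = 2*A and gamma = W / (2*A)
gamma = 0.00154 / (2 * 0.00087)
gamma = 0.885 J/m^2

0.885


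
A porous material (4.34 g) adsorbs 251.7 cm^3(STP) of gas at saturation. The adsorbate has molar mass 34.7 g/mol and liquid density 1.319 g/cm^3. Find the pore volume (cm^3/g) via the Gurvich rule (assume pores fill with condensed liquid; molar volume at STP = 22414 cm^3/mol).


Moles adsorbed n = V_ads / 22414 = 251.7 / 22414 = 1.122959e-02 mol
Liquid volume V_liq = n * M / rho_liq = 1.122959e-02 * 34.7 / 1.319 = 0.29543 cm^3
Specific pore volume V_pore = V_liq / m_sample = 0.29543 / 4.34
V_pore = 0.0681 cm^3/g

0.0681


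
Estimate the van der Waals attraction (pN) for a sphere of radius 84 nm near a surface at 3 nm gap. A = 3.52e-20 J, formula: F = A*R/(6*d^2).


Convert to SI: R = 84 nm = 8.4e-08 m, d = 3 nm = 3e-09 m
F = A * R / (6 * d^2)
F = 3.52e-20 * 8.4e-08 / (6 * (3e-09)^2)
F = 5.47556e-11 N = 54.756 pN

54.756


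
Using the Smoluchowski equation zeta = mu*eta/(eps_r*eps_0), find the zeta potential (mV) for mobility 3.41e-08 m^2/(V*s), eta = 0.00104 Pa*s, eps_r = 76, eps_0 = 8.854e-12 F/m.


Smoluchowski equation: zeta = mu * eta / (eps_r * eps_0)
zeta = 3.41e-08 * 0.00104 / (76 * 8.854e-12)
zeta = 0.052703 V = 52.7 mV

52.7


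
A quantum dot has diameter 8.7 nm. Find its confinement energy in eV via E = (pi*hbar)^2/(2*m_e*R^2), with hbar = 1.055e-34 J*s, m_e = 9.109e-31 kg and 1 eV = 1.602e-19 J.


Radius R = 8.7/2 = 4.35 nm = 4.35e-09 m
E = (pi * 1.055e-34)^2 / (2 * 9.109e-31 * (4.35e-09)^2)
E(J) = 3.18658e-21
E = E(J) / 1.602e-19 = 0.0199 eV

0.0199


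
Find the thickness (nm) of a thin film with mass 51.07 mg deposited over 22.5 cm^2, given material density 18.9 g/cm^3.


Convert: m = 51.07 mg = 5.1070e-05 kg, A = 22.5 cm^2 = 2.2500e-03 m^2, rho = 18.9 g/cm^3 = 18900 kg/m^3
t = m / (A * rho)
t = 5.1070e-05 / (2.2500e-03 * 18900)
t = 1.2009e-06 m = 1200.9 nm

1200.9


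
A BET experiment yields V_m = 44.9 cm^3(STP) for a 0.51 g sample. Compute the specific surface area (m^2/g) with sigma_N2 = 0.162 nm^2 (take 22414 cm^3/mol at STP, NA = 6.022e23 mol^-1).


Number of moles in monolayer = V_m / 22414 = 44.9 / 22414 = 0.00200321
Number of molecules = moles * NA = 0.00200321 * 6.022e23
SA = molecules * sigma / mass
SA = (44.9 / 22414) * 6.022e23 * 0.162e-18 / 0.51
SA = 383.2 m^2/g

383.2


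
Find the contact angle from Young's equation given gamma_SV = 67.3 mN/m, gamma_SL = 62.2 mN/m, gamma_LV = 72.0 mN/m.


cos(theta) = (gamma_SV - gamma_SL) / gamma_LV
cos(theta) = (67.3 - 62.2) / 72.0
cos(theta) = 0.070833
theta = arccos(0.070833) = 85.94 degrees

85.94


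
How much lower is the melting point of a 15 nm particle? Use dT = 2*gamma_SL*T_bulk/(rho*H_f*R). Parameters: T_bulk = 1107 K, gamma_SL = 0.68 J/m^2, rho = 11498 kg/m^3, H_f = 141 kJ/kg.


Radius R = 15/2 = 7.5 nm = 7.5e-09 m
Convert H_f = 141 kJ/kg = 141000 J/kg
dT = 2 * gamma_SL * T_bulk / (rho * H_f * R)
dT = 2 * 0.68 * 1107 / (11498 * 141000 * 7.5e-09)
dT = 123.8 K

123.8


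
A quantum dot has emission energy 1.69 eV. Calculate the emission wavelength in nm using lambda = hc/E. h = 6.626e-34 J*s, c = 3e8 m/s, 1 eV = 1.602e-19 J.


Convert energy: E = 1.69 eV = 1.69 * 1.602e-19 = 2.70738e-19 J
lambda = h*c / E = 6.626e-34 * 3e8 / 2.70738e-19
lambda = 7.34215e-07 m = 734.2 nm

734.2


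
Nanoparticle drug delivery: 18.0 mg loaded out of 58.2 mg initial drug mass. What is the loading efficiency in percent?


Drug loading efficiency = (drug loaded / drug initial) * 100
DLE = 18.0 / 58.2 * 100
DLE = 0.3093 * 100
DLE = 30.93%

30.93


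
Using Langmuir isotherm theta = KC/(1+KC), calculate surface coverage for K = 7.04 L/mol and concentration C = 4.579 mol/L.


Langmuir isotherm: theta = K*C / (1 + K*C)
K*C = 7.04 * 4.579 = 32.23616
theta = 32.23616 / (1 + 32.23616) = 32.23616 / 33.23616
theta = 0.9699

0.9699


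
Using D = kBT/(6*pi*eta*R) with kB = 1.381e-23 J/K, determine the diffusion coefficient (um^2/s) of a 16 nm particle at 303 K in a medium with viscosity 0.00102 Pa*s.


Radius R = 16/2 = 8 nm = 8e-09 m
D = kB*T / (6*pi*eta*R)
D = 1.381e-23 * 303 / (6 * pi * 0.00102 * 8e-09)
D = 2.72048e-11 m^2/s = 27.205 um^2/s

27.205


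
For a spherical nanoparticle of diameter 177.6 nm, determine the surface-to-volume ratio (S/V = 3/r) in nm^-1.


Radius r = 177.6/2 = 88.8 nm
S/V = 3 / r = 3 / 88.8
S/V = 0.0338 nm^-1

0.0338


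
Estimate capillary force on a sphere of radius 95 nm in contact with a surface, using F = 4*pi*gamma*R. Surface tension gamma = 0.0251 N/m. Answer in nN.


Convert radius: R = 95 nm = 9.5e-08 m
F = 4 * pi * gamma * R
F = 4 * pi * 0.0251 * 9.5e-08
F = 2.99645e-08 N = 29.9645 nN

29.9645


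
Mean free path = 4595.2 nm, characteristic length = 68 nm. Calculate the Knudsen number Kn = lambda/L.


Knudsen number Kn = lambda / L
Kn = 4595.2 / 68
Kn = 67.5765

67.5765


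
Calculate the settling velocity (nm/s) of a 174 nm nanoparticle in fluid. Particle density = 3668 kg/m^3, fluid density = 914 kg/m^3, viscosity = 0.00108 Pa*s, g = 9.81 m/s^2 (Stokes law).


Radius R = 174/2 nm = 8.7e-08 m
Density difference = 3668 - 914 = 2754 kg/m^3
v = 2 * R^2 * (rho_p - rho_f) * g / (9 * eta)
v = 2 * (8.7e-08)^2 * 2754 * 9.81 / (9 * 0.00108)
v = 4.20761e-08 m/s = 42.0761 nm/s

42.0761


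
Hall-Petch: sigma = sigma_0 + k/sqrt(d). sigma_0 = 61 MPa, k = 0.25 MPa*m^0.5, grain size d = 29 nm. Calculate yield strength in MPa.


d = 29 nm = 2.9e-08 m
sqrt(d) = 0.0001702939
Hall-Petch contribution = k / sqrt(d) = 0.25 / 0.0001702939 = 1468.1 MPa
sigma = sigma_0 + k/sqrt(d) = 61 + 1468.1 = 1529.1 MPa

1529.1


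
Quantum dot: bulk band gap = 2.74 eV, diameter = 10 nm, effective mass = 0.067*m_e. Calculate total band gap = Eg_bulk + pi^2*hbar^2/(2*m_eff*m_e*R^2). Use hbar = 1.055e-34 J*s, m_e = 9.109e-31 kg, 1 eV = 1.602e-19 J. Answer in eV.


Radius R = 10/2 nm = 5e-09 m
Confinement energy dE = pi^2 * hbar^2 / (2 * m_eff * m_e * R^2)
dE = pi^2 * (1.055e-34)^2 / (2 * 0.067 * 9.109e-31 * (5e-09)^2) J, divided by 1.602e-19 J/eV
dE = 0.2247 eV
Total band gap = E_g(bulk) + dE = 2.74 + 0.2247 = 2.9647 eV

2.9647


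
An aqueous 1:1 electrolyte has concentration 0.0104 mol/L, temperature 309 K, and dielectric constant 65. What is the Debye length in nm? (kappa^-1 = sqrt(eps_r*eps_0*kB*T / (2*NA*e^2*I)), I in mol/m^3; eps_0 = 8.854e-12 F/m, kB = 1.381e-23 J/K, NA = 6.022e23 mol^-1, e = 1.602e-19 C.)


Ionic strength I = 0.0104 * 1^2 * 1000 = 10.4 mol/m^3
kappa^-1 = sqrt(65 * 8.854e-12 * 1.381e-23 * 309 / (2 * 6.022e23 * (1.602e-19)^2 * 10.4))
kappa^-1 = 2.764 nm

2.764


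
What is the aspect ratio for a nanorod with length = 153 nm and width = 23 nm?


Aspect ratio AR = length / diameter
AR = 153 / 23
AR = 6.65

6.65


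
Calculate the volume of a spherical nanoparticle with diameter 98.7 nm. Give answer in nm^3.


Radius r = 98.7/2 = 49.35 nm
Volume V = (4/3) * pi * r^3
V = (4/3) * pi * (49.35)^3
V = 503442.74 nm^3

503442.74


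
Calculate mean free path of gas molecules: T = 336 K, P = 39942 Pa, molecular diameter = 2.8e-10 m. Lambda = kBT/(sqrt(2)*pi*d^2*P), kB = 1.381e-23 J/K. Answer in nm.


Mean free path: lambda = kB*T / (sqrt(2) * pi * d^2 * P)
lambda = 1.381e-23 * 336 / (sqrt(2) * pi * (2.8e-10)^2 * 39942)
lambda = 3.3352e-07 m
lambda = 333.52 nm

333.52


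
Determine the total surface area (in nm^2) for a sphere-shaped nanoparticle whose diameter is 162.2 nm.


Radius r = 162.2/2 = 81.1 nm
Surface area SA = 4 * pi * r^2
SA = 4 * pi * (81.1)^2
SA = 82651.66 nm^2

82651.66


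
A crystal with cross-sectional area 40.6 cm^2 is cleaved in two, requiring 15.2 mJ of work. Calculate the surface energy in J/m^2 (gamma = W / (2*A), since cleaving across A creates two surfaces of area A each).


Convert: A = 40.6 cm^2 = 0.00406 m^2, W = 15.2 mJ = 0.0152 J
Cleaving exposes two faces of area A, so total new surface = 2*A and gamma = W / (2*A)
gamma = 0.0152 / (2 * 0.00406)
gamma = 1.872 J/m^2

1.872


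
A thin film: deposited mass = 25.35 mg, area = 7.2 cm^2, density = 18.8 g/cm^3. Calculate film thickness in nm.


Convert: m = 25.35 mg = 2.5350e-05 kg, A = 7.2 cm^2 = 7.2000e-04 m^2, rho = 18.8 g/cm^3 = 18800 kg/m^3
t = m / (A * rho)
t = 2.5350e-05 / (7.2000e-04 * 18800)
t = 1.8728e-06 m = 1872.8 nm

1872.8


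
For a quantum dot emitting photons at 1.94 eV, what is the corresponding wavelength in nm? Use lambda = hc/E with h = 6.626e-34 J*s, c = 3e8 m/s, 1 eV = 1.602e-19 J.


Convert energy: E = 1.94 eV = 1.94 * 1.602e-19 = 3.10788e-19 J
lambda = h*c / E = 6.626e-34 * 3e8 / 3.10788e-19
lambda = 6.396e-07 m = 639.6 nm

639.6


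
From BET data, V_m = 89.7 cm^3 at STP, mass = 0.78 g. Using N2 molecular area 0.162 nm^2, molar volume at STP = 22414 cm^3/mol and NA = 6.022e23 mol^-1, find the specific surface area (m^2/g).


Number of moles in monolayer = V_m / 22414 = 89.7 / 22414 = 0.00400196
Number of molecules = moles * NA = 0.00400196 * 6.022e23
SA = molecules * sigma / mass
SA = (89.7 / 22414) * 6.022e23 * 0.162e-18 / 0.78
SA = 500.5 m^2/g

500.5


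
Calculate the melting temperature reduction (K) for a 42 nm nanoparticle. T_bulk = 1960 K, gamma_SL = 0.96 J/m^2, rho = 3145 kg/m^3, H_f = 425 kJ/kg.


Radius R = 42/2 = 21 nm = 2.1e-08 m
Convert H_f = 425 kJ/kg = 425000 J/kg
dT = 2 * gamma_SL * T_bulk / (rho * H_f * R)
dT = 2 * 0.96 * 1960 / (3145 * 425000 * 2.1e-08)
dT = 134.1 K

134.1


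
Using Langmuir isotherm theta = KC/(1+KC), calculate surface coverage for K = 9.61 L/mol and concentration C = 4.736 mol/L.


Langmuir isotherm: theta = K*C / (1 + K*C)
K*C = 9.61 * 4.736 = 45.51296
theta = 45.51296 / (1 + 45.51296) = 45.51296 / 46.51296
theta = 0.9785

0.9785


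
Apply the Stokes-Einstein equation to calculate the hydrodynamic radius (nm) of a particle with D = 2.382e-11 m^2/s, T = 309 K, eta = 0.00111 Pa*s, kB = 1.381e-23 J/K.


Stokes-Einstein: R = kB*T / (6*pi*eta*D)
R = 1.381e-23 * 309 / (6 * pi * 0.00111 * 2.382e-11)
R = 8.56222e-09 m = 8.56 nm

8.56


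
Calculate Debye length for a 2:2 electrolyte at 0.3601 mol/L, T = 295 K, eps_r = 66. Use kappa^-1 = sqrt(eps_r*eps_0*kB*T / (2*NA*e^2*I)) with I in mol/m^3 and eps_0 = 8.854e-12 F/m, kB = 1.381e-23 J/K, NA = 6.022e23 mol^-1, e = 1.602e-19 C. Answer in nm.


Ionic strength I = 0.3601 * 2^2 * 1000 = 1440.4 mol/m^3
kappa^-1 = sqrt(66 * 8.854e-12 * 1.381e-23 * 295 / (2 * 6.022e23 * (1.602e-19)^2 * 1440.4))
kappa^-1 = 0.231 nm

0.231


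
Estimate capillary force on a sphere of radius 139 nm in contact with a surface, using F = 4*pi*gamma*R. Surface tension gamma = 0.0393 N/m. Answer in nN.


Convert radius: R = 139 nm = 1.39e-07 m
F = 4 * pi * gamma * R
F = 4 * pi * 0.0393 * 1.39e-07
F = 6.86463e-08 N = 68.6463 nN

68.6463


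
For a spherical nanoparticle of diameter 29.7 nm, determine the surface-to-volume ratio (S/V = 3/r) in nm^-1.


Radius r = 29.7/2 = 14.85 nm
S/V = 3 / r = 3 / 14.85
S/V = 0.202 nm^-1

0.202


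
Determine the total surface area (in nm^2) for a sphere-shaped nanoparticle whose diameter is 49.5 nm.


Radius r = 49.5/2 = 24.75 nm
Surface area SA = 4 * pi * r^2
SA = 4 * pi * (24.75)^2
SA = 7697.69 nm^2

7697.69


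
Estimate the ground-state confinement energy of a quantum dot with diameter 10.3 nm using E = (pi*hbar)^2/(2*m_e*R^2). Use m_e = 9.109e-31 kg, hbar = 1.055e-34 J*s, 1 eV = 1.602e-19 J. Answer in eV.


Radius R = 10.3/2 = 5.15 nm = 5.15e-09 m
E = (pi * 1.055e-34)^2 / (2 * 9.109e-31 * (5.15e-09)^2)
E(J) = 2.27347e-21
E = E(J) / 1.602e-19 = 0.0142 eV

0.0142


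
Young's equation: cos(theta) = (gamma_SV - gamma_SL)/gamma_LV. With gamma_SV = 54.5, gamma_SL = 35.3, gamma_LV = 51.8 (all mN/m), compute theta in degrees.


cos(theta) = (gamma_SV - gamma_SL) / gamma_LV
cos(theta) = (54.5 - 35.3) / 51.8
cos(theta) = 0.370656
theta = arccos(0.370656) = 68.24 degrees

68.24


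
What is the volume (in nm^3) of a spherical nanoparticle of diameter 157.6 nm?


Radius r = 157.6/2 = 78.8 nm
Volume V = (4/3) * pi * r^3
V = (4/3) * pi * (78.8)^3
V = 2049591.27 nm^3

2049591.27


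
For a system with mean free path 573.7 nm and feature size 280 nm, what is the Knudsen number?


Knudsen number Kn = lambda / L
Kn = 573.7 / 280
Kn = 2.0489

2.0489


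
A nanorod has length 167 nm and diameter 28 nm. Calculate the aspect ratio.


Aspect ratio AR = length / diameter
AR = 167 / 28
AR = 5.96

5.96


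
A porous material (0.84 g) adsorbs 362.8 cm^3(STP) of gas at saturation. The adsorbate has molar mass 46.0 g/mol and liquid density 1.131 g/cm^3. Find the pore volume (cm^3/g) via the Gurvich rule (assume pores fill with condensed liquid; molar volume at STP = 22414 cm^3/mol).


Moles adsorbed n = V_ads / 22414 = 362.8 / 22414 = 1.618631e-02 mol
Liquid volume V_liq = n * M / rho_liq = 1.618631e-02 * 46.0 / 1.131 = 0.65833 cm^3
Specific pore volume V_pore = V_liq / m_sample = 0.65833 / 0.84
V_pore = 0.7837 cm^3/g

0.7837


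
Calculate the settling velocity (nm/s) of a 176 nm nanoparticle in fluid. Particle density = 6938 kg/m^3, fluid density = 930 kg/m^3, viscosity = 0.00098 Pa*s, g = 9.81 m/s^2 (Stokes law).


Radius R = 176/2 nm = 8.8e-08 m
Density difference = 6938 - 930 = 6008 kg/m^3
v = 2 * R^2 * (rho_p - rho_f) * g / (9 * eta)
v = 2 * (8.8e-08)^2 * 6008 * 9.81 / (9 * 0.00098)
v = 1.03497e-07 m/s = 103.4965 nm/s

103.4965


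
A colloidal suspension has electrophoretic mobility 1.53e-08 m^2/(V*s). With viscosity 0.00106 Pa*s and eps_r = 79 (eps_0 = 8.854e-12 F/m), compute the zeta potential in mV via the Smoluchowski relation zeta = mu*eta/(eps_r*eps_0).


Smoluchowski equation: zeta = mu * eta / (eps_r * eps_0)
zeta = 1.53e-08 * 0.00106 / (79 * 8.854e-12)
zeta = 0.023186 V = 23.19 mV

23.19


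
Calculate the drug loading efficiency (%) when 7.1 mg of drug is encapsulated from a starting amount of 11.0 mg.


Drug loading efficiency = (drug loaded / drug initial) * 100
DLE = 7.1 / 11.0 * 100
DLE = 0.6455 * 100
DLE = 64.55%

64.55


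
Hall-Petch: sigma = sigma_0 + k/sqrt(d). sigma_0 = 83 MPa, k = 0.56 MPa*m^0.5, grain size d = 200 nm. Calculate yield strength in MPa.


d = 200 nm = 2e-07 m
sqrt(d) = 0.0004472136
Hall-Petch contribution = k / sqrt(d) = 0.56 / 0.0004472136 = 1252.2 MPa
sigma = sigma_0 + k/sqrt(d) = 83 + 1252.2 = 1335.2 MPa

1335.2


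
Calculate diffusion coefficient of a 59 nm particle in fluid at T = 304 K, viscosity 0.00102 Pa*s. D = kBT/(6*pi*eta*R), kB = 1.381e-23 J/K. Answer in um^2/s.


Radius R = 59/2 = 29.5 nm = 2.95e-08 m
D = kB*T / (6*pi*eta*R)
D = 1.381e-23 * 304 / (6 * pi * 0.00102 * 2.95e-08)
D = 7.40191e-12 m^2/s = 7.402 um^2/s

7.402


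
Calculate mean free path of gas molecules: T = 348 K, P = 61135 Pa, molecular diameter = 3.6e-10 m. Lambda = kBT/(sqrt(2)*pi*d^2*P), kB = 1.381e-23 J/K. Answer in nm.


Mean free path: lambda = kB*T / (sqrt(2) * pi * d^2 * P)
lambda = 1.381e-23 * 348 / (sqrt(2) * pi * (3.6e-10)^2 * 61135)
lambda = 1.36525e-07 m
lambda = 136.53 nm

136.53


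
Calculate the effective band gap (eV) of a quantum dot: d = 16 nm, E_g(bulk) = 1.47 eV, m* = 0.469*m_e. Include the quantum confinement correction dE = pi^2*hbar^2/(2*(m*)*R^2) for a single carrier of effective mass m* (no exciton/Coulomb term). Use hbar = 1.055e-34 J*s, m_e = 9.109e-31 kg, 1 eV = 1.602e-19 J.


Radius R = 16/2 nm = 8e-09 m
Confinement energy dE = pi^2 * hbar^2 / (2 * m_eff * m_e * R^2)
dE = pi^2 * (1.055e-34)^2 / (2 * 0.469 * 9.109e-31 * (8e-09)^2) J, divided by 1.602e-19 J/eV
dE = 0.0125 eV
Total band gap = E_g(bulk) + dE = 1.47 + 0.0125 = 1.4825 eV

1.4825


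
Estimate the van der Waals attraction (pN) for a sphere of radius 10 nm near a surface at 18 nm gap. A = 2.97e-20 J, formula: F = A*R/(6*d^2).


Convert to SI: R = 10 nm = 1e-08 m, d = 18 nm = 1.8e-08 m
F = A * R / (6 * d^2)
F = 2.97e-20 * 1e-08 / (6 * (1.8e-08)^2)
F = 1.52778e-13 N = 0.153 pN

0.153


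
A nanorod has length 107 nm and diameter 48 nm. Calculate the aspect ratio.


Aspect ratio AR = length / diameter
AR = 107 / 48
AR = 2.23

2.23


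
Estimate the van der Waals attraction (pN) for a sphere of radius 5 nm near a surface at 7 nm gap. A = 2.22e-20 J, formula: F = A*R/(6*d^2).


Convert to SI: R = 5 nm = 5e-09 m, d = 7 nm = 7e-09 m
F = A * R / (6 * d^2)
F = 2.22e-20 * 5e-09 / (6 * (7e-09)^2)
F = 3.77551e-13 N = 0.378 pN

0.378


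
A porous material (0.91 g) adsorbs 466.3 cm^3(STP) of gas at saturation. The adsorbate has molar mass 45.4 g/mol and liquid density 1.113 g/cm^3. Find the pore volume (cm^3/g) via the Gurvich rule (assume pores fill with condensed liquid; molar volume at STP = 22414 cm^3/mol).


Moles adsorbed n = V_ads / 22414 = 466.3 / 22414 = 2.080396e-02 mol
Liquid volume V_liq = n * M / rho_liq = 2.080396e-02 * 45.4 / 1.113 = 0.84861 cm^3
Specific pore volume V_pore = V_liq / m_sample = 0.84861 / 0.91
V_pore = 0.9325 cm^3/g

0.9325


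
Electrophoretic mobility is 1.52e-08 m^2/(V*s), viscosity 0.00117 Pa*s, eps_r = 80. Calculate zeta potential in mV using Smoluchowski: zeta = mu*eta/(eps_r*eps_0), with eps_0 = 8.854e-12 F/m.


Smoluchowski equation: zeta = mu * eta / (eps_r * eps_0)
zeta = 1.52e-08 * 0.00117 / (80 * 8.854e-12)
zeta = 0.025107 V = 25.11 mV

25.11


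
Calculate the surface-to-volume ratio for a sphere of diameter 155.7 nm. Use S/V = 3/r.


Radius r = 155.7/2 = 77.85 nm
S/V = 3 / r = 3 / 77.85
S/V = 0.0385 nm^-1

0.0385


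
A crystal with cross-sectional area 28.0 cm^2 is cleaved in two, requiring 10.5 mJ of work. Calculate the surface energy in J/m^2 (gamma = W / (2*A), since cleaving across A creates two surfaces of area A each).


Convert: A = 28.0 cm^2 = 0.0028 m^2, W = 10.5 mJ = 0.0105 J
Cleaving exposes two faces of area A, so total new surface = 2*A and gamma = W / (2*A)
gamma = 0.0105 / (2 * 0.0028)
gamma = 1.875 J/m^2

1.875


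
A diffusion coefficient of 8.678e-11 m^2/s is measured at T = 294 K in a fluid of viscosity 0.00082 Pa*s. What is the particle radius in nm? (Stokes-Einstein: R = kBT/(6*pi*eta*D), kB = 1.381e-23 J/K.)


Stokes-Einstein: R = kB*T / (6*pi*eta*D)
R = 1.381e-23 * 294 / (6 * pi * 0.00082 * 8.678e-11)
R = 3.02696e-09 m = 3.03 nm

3.03


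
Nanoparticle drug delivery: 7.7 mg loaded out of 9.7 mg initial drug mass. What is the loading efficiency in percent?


Drug loading efficiency = (drug loaded / drug initial) * 100
DLE = 7.7 / 9.7 * 100
DLE = 0.7938 * 100
DLE = 79.38%

79.38


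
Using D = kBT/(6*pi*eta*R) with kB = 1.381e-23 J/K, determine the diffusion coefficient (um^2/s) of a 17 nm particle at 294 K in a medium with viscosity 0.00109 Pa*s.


Radius R = 17/2 = 8.5 nm = 8.5e-09 m
D = kB*T / (6*pi*eta*R)
D = 1.381e-23 * 294 / (6 * pi * 0.00109 * 8.5e-09)
D = 2.32485e-11 m^2/s = 23.248 um^2/s

23.248


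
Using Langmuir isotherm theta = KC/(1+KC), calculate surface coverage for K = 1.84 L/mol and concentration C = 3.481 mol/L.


Langmuir isotherm: theta = K*C / (1 + K*C)
K*C = 1.84 * 3.481 = 6.40504
theta = 6.40504 / (1 + 6.40504) = 6.40504 / 7.40504
theta = 0.865

0.865


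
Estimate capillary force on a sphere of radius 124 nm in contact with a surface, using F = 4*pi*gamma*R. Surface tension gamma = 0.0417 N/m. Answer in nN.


Convert radius: R = 124 nm = 1.24e-07 m
F = 4 * pi * gamma * R
F = 4 * pi * 0.0417 * 1.24e-07
F = 6.49782e-08 N = 64.9782 nN

64.9782


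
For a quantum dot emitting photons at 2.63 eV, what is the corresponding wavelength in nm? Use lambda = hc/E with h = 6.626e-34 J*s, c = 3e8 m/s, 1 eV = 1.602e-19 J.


Convert energy: E = 2.63 eV = 2.63 * 1.602e-19 = 4.21326e-19 J
lambda = h*c / E = 6.626e-34 * 3e8 / 4.21326e-19
lambda = 4.71796e-07 m = 471.8 nm

471.8


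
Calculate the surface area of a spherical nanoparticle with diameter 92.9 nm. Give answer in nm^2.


Radius r = 92.9/2 = 46.45 nm
Surface area SA = 4 * pi * r^2
SA = 4 * pi * (46.45)^2
SA = 27113.23 nm^2

27113.23


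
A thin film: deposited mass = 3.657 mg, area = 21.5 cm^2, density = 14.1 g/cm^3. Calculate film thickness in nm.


Convert: m = 3.657 mg = 3.6570e-06 kg, A = 21.5 cm^2 = 2.1500e-03 m^2, rho = 14.1 g/cm^3 = 14100 kg/m^3
t = m / (A * rho)
t = 3.6570e-06 / (2.1500e-03 * 14100)
t = 1.2063e-07 m = 120.6 nm

120.6


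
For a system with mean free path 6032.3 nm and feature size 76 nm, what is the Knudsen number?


Knudsen number Kn = lambda / L
Kn = 6032.3 / 76
Kn = 79.3724

79.3724


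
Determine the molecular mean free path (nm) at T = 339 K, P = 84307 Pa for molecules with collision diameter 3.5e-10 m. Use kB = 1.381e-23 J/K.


Mean free path: lambda = kB*T / (sqrt(2) * pi * d^2 * P)
lambda = 1.381e-23 * 339 / (sqrt(2) * pi * (3.5e-10)^2 * 84307)
lambda = 1.0203e-07 m
lambda = 102.03 nm

102.03


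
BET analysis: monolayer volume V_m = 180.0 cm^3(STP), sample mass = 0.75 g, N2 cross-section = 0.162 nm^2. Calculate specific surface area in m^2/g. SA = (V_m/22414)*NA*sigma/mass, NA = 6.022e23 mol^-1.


Number of moles in monolayer = V_m / 22414 = 180.0 / 22414 = 0.0080307
Number of molecules = moles * NA = 0.0080307 * 6.022e23
SA = molecules * sigma / mass
SA = (180.0 / 22414) * 6.022e23 * 0.162e-18 / 0.75
SA = 1044.6 m^2/g

1044.6


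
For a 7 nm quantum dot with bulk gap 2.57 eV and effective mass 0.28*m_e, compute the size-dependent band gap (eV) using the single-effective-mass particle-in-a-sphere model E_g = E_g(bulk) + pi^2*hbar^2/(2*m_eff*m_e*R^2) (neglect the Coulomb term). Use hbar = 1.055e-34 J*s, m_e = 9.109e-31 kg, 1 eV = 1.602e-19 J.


Radius R = 7/2 nm = 3.5e-09 m
Confinement energy dE = pi^2 * hbar^2 / (2 * m_eff * m_e * R^2)
dE = pi^2 * (1.055e-34)^2 / (2 * 0.28 * 9.109e-31 * (3.5e-09)^2) J, divided by 1.602e-19 J/eV
dE = 0.1097 eV
Total band gap = E_g(bulk) + dE = 2.57 + 0.1097 = 2.6797 eV

2.6797


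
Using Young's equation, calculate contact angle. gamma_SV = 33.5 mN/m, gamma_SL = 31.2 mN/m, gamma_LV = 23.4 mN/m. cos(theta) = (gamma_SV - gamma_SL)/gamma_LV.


cos(theta) = (gamma_SV - gamma_SL) / gamma_LV
cos(theta) = (33.5 - 31.2) / 23.4
cos(theta) = 0.098291
theta = arccos(0.098291) = 84.36 degrees

84.36


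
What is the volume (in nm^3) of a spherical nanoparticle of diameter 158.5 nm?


Radius r = 158.5/2 = 79.25 nm
Volume V = (4/3) * pi * r^3
V = (4/3) * pi * (79.25)^3
V = 2084905.73 nm^3

2084905.73


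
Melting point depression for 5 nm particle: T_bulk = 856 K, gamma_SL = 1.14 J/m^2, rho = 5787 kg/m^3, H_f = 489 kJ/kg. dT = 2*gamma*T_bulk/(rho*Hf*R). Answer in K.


Radius R = 5/2 = 2.5 nm = 2.5e-09 m
Convert H_f = 489 kJ/kg = 489000 J/kg
dT = 2 * gamma_SL * T_bulk / (rho * H_f * R)
dT = 2 * 1.14 * 856 / (5787 * 489000 * 2.5e-09)
dT = 275.9 K

275.9


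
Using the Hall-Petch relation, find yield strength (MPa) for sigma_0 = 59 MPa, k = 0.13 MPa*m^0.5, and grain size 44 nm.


d = 44 nm = 4.4e-08 m
sqrt(d) = 0.0002097618
Hall-Petch contribution = k / sqrt(d) = 0.13 / 0.0002097618 = 619.8 MPa
sigma = sigma_0 + k/sqrt(d) = 59 + 619.8 = 678.8 MPa

678.8


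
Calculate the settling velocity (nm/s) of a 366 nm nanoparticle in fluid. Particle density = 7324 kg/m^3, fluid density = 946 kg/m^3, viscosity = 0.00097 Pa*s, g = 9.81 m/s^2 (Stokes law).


Radius R = 366/2 nm = 1.83e-07 m
Density difference = 7324 - 946 = 6378 kg/m^3
v = 2 * R^2 * (rho_p - rho_f) * g / (9 * eta)
v = 2 * (1.83e-07)^2 * 6378 * 9.81 / (9 * 0.00097)
v = 4.80033e-07 m/s = 480.0334 nm/s

480.0334


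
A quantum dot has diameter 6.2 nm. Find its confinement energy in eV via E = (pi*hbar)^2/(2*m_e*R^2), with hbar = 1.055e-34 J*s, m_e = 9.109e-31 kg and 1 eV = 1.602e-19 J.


Radius R = 6.2/2 = 3.1 nm = 3.1e-09 m
E = (pi * 1.055e-34)^2 / (2 * 9.109e-31 * (3.1e-09)^2)
E(J) = 6.27452e-21
E = E(J) / 1.602e-19 = 0.0392 eV

0.0392


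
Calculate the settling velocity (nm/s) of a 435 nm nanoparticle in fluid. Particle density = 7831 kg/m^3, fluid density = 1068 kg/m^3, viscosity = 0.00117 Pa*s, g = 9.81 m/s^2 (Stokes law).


Radius R = 435/2 nm = 2.175e-07 m
Density difference = 7831 - 1068 = 6763 kg/m^3
v = 2 * R^2 * (rho_p - rho_f) * g / (9 * eta)
v = 2 * (2.175e-07)^2 * 6763 * 9.81 / (9 * 0.00117)
v = 5.96113e-07 m/s = 596.1129 nm/s

596.1129


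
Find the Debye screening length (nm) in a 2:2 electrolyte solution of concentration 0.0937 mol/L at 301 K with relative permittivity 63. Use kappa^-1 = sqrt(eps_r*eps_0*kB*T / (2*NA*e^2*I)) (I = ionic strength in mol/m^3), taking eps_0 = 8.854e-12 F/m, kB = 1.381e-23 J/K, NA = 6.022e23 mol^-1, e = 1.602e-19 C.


Ionic strength I = 0.0937 * 2^2 * 1000 = 374.8 mol/m^3
kappa^-1 = sqrt(63 * 8.854e-12 * 1.381e-23 * 301 / (2 * 6.022e23 * (1.602e-19)^2 * 374.8))
kappa^-1 = 0.447 nm

0.447


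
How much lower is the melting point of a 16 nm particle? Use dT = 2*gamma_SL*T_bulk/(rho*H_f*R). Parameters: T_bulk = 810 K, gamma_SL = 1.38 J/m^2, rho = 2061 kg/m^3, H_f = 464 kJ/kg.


Radius R = 16/2 = 8 nm = 8e-09 m
Convert H_f = 464 kJ/kg = 464000 J/kg
dT = 2 * gamma_SL * T_bulk / (rho * H_f * R)
dT = 2 * 1.38 * 810 / (2061 * 464000 * 8e-09)
dT = 292.2 K

292.2


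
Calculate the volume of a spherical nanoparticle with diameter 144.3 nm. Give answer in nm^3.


Radius r = 144.3/2 = 72.15 nm
Volume V = (4/3) * pi * r^3
V = (4/3) * pi * (72.15)^3
V = 1573249.55 nm^3

1573249.55


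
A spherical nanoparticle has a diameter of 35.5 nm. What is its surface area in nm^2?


Radius r = 35.5/2 = 17.75 nm
Surface area SA = 4 * pi * r^2
SA = 4 * pi * (17.75)^2
SA = 3959.19 nm^2

3959.19


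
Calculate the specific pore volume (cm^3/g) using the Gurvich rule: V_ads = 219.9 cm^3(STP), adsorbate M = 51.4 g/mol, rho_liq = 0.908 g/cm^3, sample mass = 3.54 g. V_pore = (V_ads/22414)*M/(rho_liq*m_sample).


Moles adsorbed n = V_ads / 22414 = 219.9 / 22414 = 9.810833e-03 mol
Liquid volume V_liq = n * M / rho_liq = 9.810833e-03 * 51.4 / 0.908 = 0.55537 cm^3
Specific pore volume V_pore = V_liq / m_sample = 0.55537 / 3.54
V_pore = 0.1569 cm^3/g

0.1569


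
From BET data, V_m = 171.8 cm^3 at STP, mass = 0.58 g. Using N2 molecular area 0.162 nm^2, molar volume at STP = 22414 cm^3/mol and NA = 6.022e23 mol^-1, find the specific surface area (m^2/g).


Number of moles in monolayer = V_m / 22414 = 171.8 / 22414 = 0.00766485
Number of molecules = moles * NA = 0.00766485 * 6.022e23
SA = molecules * sigma / mass
SA = (171.8 / 22414) * 6.022e23 * 0.162e-18 / 0.58
SA = 1289.2 m^2/g

1289.2


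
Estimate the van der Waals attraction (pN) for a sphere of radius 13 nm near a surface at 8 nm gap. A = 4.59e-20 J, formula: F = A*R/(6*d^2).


Convert to SI: R = 13 nm = 1.3e-08 m, d = 8 nm = 8e-09 m
F = A * R / (6 * d^2)
F = 4.59e-20 * 1.3e-08 / (6 * (8e-09)^2)
F = 1.55391e-12 N = 1.554 pN

1.554


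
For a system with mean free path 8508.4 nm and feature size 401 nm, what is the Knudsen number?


Knudsen number Kn = lambda / L
Kn = 8508.4 / 401
Kn = 21.218

21.218


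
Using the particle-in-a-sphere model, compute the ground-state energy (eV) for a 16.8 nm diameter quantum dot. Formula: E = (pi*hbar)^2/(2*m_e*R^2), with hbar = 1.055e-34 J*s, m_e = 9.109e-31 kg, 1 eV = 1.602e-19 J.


Radius R = 16.8/2 = 8.4 nm = 8.4e-09 m
E = (pi * 1.055e-34)^2 / (2 * 9.109e-31 * (8.4e-09)^2)
E(J) = 8.54566e-22
E = E(J) / 1.602e-19 = 0.0053 eV

0.0053


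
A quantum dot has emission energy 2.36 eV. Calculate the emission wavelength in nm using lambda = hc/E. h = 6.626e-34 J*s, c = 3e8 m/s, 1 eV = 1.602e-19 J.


Convert energy: E = 2.36 eV = 2.36 * 1.602e-19 = 3.78072e-19 J
lambda = h*c / E = 6.626e-34 * 3e8 / 3.78072e-19
lambda = 5.25773e-07 m = 525.8 nm

525.8


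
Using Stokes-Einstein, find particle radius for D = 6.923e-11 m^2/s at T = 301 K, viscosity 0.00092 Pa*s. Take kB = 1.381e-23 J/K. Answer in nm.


Stokes-Einstein: R = kB*T / (6*pi*eta*D)
R = 1.381e-23 * 301 / (6 * pi * 0.00092 * 6.923e-11)
R = 3.4624e-09 m = 3.46 nm

3.46


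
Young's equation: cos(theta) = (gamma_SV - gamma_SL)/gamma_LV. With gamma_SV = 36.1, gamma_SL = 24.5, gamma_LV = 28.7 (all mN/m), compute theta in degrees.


cos(theta) = (gamma_SV - gamma_SL) / gamma_LV
cos(theta) = (36.1 - 24.5) / 28.7
cos(theta) = 0.404181
theta = arccos(0.404181) = 66.16 degrees

66.16


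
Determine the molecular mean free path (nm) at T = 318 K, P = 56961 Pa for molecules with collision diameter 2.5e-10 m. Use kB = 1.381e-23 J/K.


Mean free path: lambda = kB*T / (sqrt(2) * pi * d^2 * P)
lambda = 1.381e-23 * 318 / (sqrt(2) * pi * (2.5e-10)^2 * 56961)
lambda = 2.7765e-07 m
lambda = 277.65 nm

277.65


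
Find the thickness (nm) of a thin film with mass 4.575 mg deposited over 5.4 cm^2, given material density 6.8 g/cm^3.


Convert: m = 4.575 mg = 4.5750e-06 kg, A = 5.4 cm^2 = 5.4000e-04 m^2, rho = 6.8 g/cm^3 = 6800 kg/m^3
t = m / (A * rho)
t = 4.5750e-06 / (5.4000e-04 * 6800)
t = 1.2459e-06 m = 1245.9 nm

1245.9


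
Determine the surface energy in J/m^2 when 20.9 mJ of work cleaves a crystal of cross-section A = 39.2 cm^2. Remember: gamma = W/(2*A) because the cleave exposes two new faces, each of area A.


Convert: A = 39.2 cm^2 = 0.00392 m^2, W = 20.9 mJ = 0.0209 J
Cleaving exposes two faces of area A, so total new surface = 2*A and gamma = W / (2*A)
gamma = 0.0209 / (2 * 0.00392)
gamma = 2.666 J/m^2

2.666


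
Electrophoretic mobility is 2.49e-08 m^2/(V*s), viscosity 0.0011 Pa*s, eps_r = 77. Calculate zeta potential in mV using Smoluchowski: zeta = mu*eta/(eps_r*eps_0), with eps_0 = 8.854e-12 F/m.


Smoluchowski equation: zeta = mu * eta / (eps_r * eps_0)
zeta = 2.49e-08 * 0.0011 / (77 * 8.854e-12)
zeta = 0.040176 V = 40.18 mV

40.18


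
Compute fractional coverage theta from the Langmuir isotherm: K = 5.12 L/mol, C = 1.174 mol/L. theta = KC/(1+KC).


Langmuir isotherm: theta = K*C / (1 + K*C)
K*C = 5.12 * 1.174 = 6.01088
theta = 6.01088 / (1 + 6.01088) = 6.01088 / 7.01088
theta = 0.8574

0.8574


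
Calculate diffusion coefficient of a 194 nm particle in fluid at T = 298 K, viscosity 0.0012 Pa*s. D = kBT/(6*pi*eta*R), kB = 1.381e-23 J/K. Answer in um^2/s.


Radius R = 194/2 = 97 nm = 9.7e-08 m
D = kB*T / (6*pi*eta*R)
D = 1.381e-23 * 298 / (6 * pi * 0.0012 * 9.7e-08)
D = 1.87567e-12 m^2/s = 1.876 um^2/s

1.876


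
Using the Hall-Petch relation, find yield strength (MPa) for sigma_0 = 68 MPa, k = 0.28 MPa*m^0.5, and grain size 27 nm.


d = 27 nm = 2.7e-08 m
sqrt(d) = 0.0001643168
Hall-Petch contribution = k / sqrt(d) = 0.28 / 0.0001643168 = 1704.0 MPa
sigma = sigma_0 + k/sqrt(d) = 68 + 1704.0 = 1772.0 MPa

1772.0


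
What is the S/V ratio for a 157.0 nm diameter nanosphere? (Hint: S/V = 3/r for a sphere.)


Radius r = 157.0/2 = 78.5 nm
S/V = 3 / r = 3 / 78.5
S/V = 0.0382 nm^-1

0.0382


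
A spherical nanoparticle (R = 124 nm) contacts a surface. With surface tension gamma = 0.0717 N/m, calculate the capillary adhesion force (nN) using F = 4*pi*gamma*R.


Convert radius: R = 124 nm = 1.24e-07 m
F = 4 * pi * gamma * R
F = 4 * pi * 0.0717 * 1.24e-07
F = 1.11725e-07 N = 111.7251 nN

111.7251


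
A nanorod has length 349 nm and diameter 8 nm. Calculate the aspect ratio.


Aspect ratio AR = length / diameter
AR = 349 / 8
AR = 43.62

43.62


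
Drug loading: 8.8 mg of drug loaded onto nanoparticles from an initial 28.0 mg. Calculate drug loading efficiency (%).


Drug loading efficiency = (drug loaded / drug initial) * 100
DLE = 8.8 / 28.0 * 100
DLE = 0.3143 * 100
DLE = 31.43%

31.43


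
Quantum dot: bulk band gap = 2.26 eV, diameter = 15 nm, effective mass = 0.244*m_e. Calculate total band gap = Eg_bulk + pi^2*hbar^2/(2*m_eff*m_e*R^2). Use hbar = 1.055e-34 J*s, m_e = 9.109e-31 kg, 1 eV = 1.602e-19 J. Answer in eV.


Radius R = 15/2 nm = 7.5e-09 m
Confinement energy dE = pi^2 * hbar^2 / (2 * m_eff * m_e * R^2)
dE = pi^2 * (1.055e-34)^2 / (2 * 0.244 * 9.109e-31 * (7.5e-09)^2) J, divided by 1.602e-19 J/eV
dE = 0.0274 eV
Total band gap = E_g(bulk) + dE = 2.26 + 0.0274 = 2.2874 eV

2.2874


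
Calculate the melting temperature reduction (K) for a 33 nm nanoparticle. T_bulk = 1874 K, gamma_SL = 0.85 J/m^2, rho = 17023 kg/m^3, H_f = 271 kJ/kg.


Radius R = 33/2 = 16.5 nm = 1.65e-08 m
Convert H_f = 271 kJ/kg = 271000 J/kg
dT = 2 * gamma_SL * T_bulk / (rho * H_f * R)
dT = 2 * 0.85 * 1874 / (17023 * 271000 * 1.65e-08)
dT = 41.9 K

41.9


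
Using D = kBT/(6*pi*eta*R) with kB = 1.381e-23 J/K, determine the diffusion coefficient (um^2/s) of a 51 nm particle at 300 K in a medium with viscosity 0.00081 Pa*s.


Radius R = 51/2 = 25.5 nm = 2.55e-08 m
D = kB*T / (6*pi*eta*R)
D = 1.381e-23 * 300 / (6 * pi * 0.00081 * 2.55e-08)
D = 1.06412e-11 m^2/s = 10.641 um^2/s

10.641


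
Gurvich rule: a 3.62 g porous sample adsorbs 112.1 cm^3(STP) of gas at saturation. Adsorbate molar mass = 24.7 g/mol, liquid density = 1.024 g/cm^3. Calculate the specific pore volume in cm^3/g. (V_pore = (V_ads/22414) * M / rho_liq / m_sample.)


Moles adsorbed n = V_ads / 22414 = 112.1 / 22414 = 5.001338e-03 mol
Liquid volume V_liq = n * M / rho_liq = 5.001338e-03 * 24.7 / 1.024 = 0.12064 cm^3
Specific pore volume V_pore = V_liq / m_sample = 0.12064 / 3.62
V_pore = 0.0333 cm^3/g

0.0333


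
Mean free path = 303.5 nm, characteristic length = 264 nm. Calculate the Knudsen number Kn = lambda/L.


Knudsen number Kn = lambda / L
Kn = 303.5 / 264
Kn = 1.1496

1.1496


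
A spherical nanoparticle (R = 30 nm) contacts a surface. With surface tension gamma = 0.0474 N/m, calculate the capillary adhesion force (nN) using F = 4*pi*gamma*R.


Convert radius: R = 30 nm = 3e-08 m
F = 4 * pi * gamma * R
F = 4 * pi * 0.0474 * 3e-08
F = 1.78694e-08 N = 17.8694 nN

17.8694


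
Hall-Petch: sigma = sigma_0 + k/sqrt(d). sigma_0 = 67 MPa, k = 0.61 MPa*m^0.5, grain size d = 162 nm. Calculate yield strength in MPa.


d = 162 nm = 1.62e-07 m
sqrt(d) = 0.0004024922
Hall-Petch contribution = k / sqrt(d) = 0.61 / 0.0004024922 = 1515.6 MPa
sigma = sigma_0 + k/sqrt(d) = 67 + 1515.6 = 1582.6 MPa

1582.6


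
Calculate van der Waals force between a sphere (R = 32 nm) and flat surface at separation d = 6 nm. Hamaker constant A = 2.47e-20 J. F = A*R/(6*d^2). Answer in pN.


Convert to SI: R = 32 nm = 3.2e-08 m, d = 6 nm = 6e-09 m
F = A * R / (6 * d^2)
F = 2.47e-20 * 3.2e-08 / (6 * (6e-09)^2)
F = 3.65926e-12 N = 3.659 pN

3.659


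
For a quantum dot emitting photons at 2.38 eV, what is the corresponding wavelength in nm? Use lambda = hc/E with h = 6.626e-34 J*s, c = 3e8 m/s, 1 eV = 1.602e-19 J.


Convert energy: E = 2.38 eV = 2.38 * 1.602e-19 = 3.81276e-19 J
lambda = h*c / E = 6.626e-34 * 3e8 / 3.81276e-19
lambda = 5.21355e-07 m = 521.4 nm

521.4


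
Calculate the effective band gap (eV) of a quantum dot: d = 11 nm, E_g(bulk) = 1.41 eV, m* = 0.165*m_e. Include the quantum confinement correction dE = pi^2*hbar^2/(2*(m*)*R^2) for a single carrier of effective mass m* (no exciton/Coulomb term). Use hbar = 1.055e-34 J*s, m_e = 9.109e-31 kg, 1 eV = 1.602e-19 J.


Radius R = 11/2 nm = 5.5e-09 m
Confinement energy dE = pi^2 * hbar^2 / (2 * m_eff * m_e * R^2)
dE = pi^2 * (1.055e-34)^2 / (2 * 0.165 * 9.109e-31 * (5.5e-09)^2) J, divided by 1.602e-19 J/eV
dE = 0.0754 eV
Total band gap = E_g(bulk) + dE = 1.41 + 0.0754 = 1.4854 eV

1.4854


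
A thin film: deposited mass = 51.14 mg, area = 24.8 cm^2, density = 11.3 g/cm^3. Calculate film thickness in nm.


Convert: m = 51.14 mg = 5.1140e-05 kg, A = 24.8 cm^2 = 2.4800e-03 m^2, rho = 11.3 g/cm^3 = 11300 kg/m^3
t = m / (A * rho)
t = 5.1140e-05 / (2.4800e-03 * 11300)
t = 1.8249e-06 m = 1824.9 nm

1824.9


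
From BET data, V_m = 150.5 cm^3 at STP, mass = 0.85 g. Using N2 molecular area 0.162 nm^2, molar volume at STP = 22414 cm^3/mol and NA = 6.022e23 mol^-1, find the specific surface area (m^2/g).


Number of moles in monolayer = V_m / 22414 = 150.5 / 22414 = 0.00671455
Number of molecules = moles * NA = 0.00671455 * 6.022e23
SA = molecules * sigma / mass
SA = (150.5 / 22414) * 6.022e23 * 0.162e-18 / 0.85
SA = 770.6 m^2/g

770.6


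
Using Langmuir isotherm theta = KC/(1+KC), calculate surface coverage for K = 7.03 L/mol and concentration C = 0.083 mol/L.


Langmuir isotherm: theta = K*C / (1 + K*C)
K*C = 7.03 * 0.083 = 0.58349
theta = 0.58349 / (1 + 0.58349) = 0.58349 / 1.58349
theta = 0.3685

0.3685


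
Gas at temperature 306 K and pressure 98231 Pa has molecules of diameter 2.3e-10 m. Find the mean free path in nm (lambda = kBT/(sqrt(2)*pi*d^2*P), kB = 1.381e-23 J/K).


Mean free path: lambda = kB*T / (sqrt(2) * pi * d^2 * P)
lambda = 1.381e-23 * 306 / (sqrt(2) * pi * (2.3e-10)^2 * 98231)
lambda = 1.8304e-07 m
lambda = 183.04 nm

183.04


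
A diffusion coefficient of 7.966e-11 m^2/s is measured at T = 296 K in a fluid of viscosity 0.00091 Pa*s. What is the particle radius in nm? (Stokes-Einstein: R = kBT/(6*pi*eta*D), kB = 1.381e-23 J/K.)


Stokes-Einstein: R = kB*T / (6*pi*eta*D)
R = 1.381e-23 * 296 / (6 * pi * 0.00091 * 7.966e-11)
R = 2.99159e-09 m = 2.99 nm

2.99


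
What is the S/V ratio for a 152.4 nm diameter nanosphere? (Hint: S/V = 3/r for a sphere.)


Radius r = 152.4/2 = 76.2 nm
S/V = 3 / r = 3 / 76.2
S/V = 0.0394 nm^-1

0.0394


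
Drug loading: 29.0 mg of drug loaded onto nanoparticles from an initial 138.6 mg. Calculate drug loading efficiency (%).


Drug loading efficiency = (drug loaded / drug initial) * 100
DLE = 29.0 / 138.6 * 100
DLE = 0.2092 * 100
DLE = 20.92%

20.92


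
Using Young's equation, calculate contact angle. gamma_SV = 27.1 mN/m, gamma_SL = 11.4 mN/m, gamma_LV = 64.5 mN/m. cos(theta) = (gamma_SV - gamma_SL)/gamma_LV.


cos(theta) = (gamma_SV - gamma_SL) / gamma_LV
cos(theta) = (27.1 - 11.4) / 64.5
cos(theta) = 0.243411
theta = arccos(0.243411) = 75.91 degrees

75.91


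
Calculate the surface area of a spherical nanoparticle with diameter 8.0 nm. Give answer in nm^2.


Radius r = 8.0/2 = 4 nm
Surface area SA = 4 * pi * r^2
SA = 4 * pi * (4)^2
SA = 201.06 nm^2

201.06


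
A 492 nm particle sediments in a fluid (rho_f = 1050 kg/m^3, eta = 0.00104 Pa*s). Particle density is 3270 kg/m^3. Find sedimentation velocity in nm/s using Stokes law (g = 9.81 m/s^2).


Radius R = 492/2 nm = 2.46e-07 m
Density difference = 3270 - 1050 = 2220 kg/m^3
v = 2 * R^2 * (rho_p - rho_f) * g / (9 * eta)
v = 2 * (2.46e-07)^2 * 2220 * 9.81 / (9 * 0.00104)
v = 2.81609e-07 m/s = 281.6089 nm/s

281.6089
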